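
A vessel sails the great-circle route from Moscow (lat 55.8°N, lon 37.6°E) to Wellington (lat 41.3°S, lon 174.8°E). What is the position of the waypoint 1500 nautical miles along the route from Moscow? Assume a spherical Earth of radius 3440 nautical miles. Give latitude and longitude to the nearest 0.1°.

Write both endpoints as unit vectors p₁, p₂ with components (cos φ cos λ, cos φ sin λ, sin φ).
The central angle between the endpoints is δ = arccos(p₁·p₂) ≈ 2.598 rad (148.8°). The total great-circle distance is δ·R ≈ 2.598 × 3440 ≈ 8936 nmi, so the target fraction is f = 1500/8936 ≈ 0.168.
Interpolate at f ≈ 0.168 with slerp weights a = sin((1−f)δ)/sin δ ≈ 1.605, b = sin(fδ)/sin δ ≈ 0.816.
p = a·p₁ + b·p₂ ≈ (0.104, 0.606, 0.789); φ = arcsin(p_z) ≈ 52.06°, λ = atan2(p_y, p_x) ≈ 80.26°.

≈ lat 52.1°N, lon 80.3°E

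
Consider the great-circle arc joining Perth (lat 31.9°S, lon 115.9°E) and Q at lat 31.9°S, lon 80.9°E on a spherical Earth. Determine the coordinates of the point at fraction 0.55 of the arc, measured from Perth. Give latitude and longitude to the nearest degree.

≈ lat 33°S, lon 97°E

Convert each endpoint to a unit vector on the sphere (x = cos φ cos λ, y = cos φ sin λ, z = sin φ).
The central angle between the endpoints is δ = arccos(p₁·p₂) ≈ 0.516 rad (29.6°).
Interpolate at f = 0.55 with slerp weights a = sin((1−f)δ)/sin δ ≈ 0.466, b = sin(fδ)/sin δ ≈ 0.568.
p = a·p₁ + b·p₂ ≈ (-0.097, 0.832, -0.546); φ = arcsin(p_z) ≈ -33.12°, λ = atan2(p_y, p_x) ≈ 96.63°.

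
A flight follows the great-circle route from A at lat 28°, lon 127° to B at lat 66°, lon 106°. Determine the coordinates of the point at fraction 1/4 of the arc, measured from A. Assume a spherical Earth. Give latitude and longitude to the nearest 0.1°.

Write both endpoints as unit vectors p₁, p₂ with components (cos φ cos λ, cos φ sin λ, sin φ).
The central angle between the endpoints is δ = arccos(p₁·p₂) ≈ 0.701 rad (40.2°).
Interpolate at f = 1/4 with slerp weights a = sin((1−f)δ)/sin δ ≈ 0.778, b = sin(fδ)/sin δ ≈ 0.270.
p = a·p₁ + b·p₂ ≈ (-0.444, 0.654, 0.612); φ = arcsin(p_z) ≈ 37.75°, λ = atan2(p_y, p_x) ≈ 124.14°.

≈ lat 37.8°, lon 124.1°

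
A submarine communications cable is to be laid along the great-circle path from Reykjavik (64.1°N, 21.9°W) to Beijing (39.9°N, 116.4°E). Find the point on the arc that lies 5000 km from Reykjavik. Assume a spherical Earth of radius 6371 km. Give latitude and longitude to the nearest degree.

Convert each endpoint to a unit vector on the sphere (x = cos φ cos λ, y = cos φ sin λ, z = sin φ).
The central angle between the endpoints is δ = arccos(p₁·p₂) ≈ 1.238 rad (70.9°). The total great-circle distance is δ·R ≈ 1.238 × 6371 ≈ 7886 km, so the target fraction is f = 5000/7886 ≈ 0.634.
Interpolate at f ≈ 0.634 with slerp weights a = sin((1−f)δ)/sin δ ≈ 0.463, b = sin(fδ)/sin δ ≈ 0.748.
p = a·p₁ + b·p₂ ≈ (-0.067, 0.438, 0.896); φ = arcsin(p_z) ≈ 63.67°, λ = atan2(p_y, p_x) ≈ 98.74°.

≈ (64°N, 99°E)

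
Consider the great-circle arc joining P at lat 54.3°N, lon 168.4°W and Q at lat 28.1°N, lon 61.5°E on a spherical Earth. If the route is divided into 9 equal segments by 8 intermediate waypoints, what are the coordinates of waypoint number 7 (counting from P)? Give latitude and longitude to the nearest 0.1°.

From cos δ = sin φ₁ sin φ₂ + cos φ₁ cos φ₂ cos Δλ, the central angle is δ ≈ 1.520 rad (87.1°).
Interpolate at f = 7/9 with slerp weights a = sin((1−f)δ)/sin δ ≈ 0.332, b = sin(fδ)/sin δ ≈ 0.927.
p = a·p₁ + b·p₂ ≈ (0.200, 0.679, 0.706); φ = arcsin(p_z) ≈ 44.90°, λ = atan2(p_y, p_x) ≈ 73.57°.

≈ lat 44.9°N, lon 73.6°E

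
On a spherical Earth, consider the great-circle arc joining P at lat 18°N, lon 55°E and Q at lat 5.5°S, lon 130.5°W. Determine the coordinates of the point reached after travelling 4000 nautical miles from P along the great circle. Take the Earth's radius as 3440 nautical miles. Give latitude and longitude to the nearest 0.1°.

Convert each endpoint to a unit vector on the sphere (x = cos φ cos λ, y = cos φ sin λ, z = sin φ).
The central angle between the endpoints is δ = arccos(p₁·p₂) ≈ 2.904 rad (166.4°). The total great-circle distance is δ·R ≈ 2.904 × 3440 ≈ 9990 nmi, so the target fraction is f = 4000/9990 ≈ 0.400.
Interpolate at f ≈ 0.400 with slerp weights a = sin((1−f)δ)/sin δ ≈ 4.189, b = sin(fδ)/sin δ ≈ 3.902.
p = a·p₁ + b·p₂ ≈ (-0.237, 0.310, 0.921); φ = arcsin(p_z) ≈ 67.01°, λ = atan2(p_y, p_x) ≈ 127.40°.

≈ lat 67.0°N, lon 127.4°E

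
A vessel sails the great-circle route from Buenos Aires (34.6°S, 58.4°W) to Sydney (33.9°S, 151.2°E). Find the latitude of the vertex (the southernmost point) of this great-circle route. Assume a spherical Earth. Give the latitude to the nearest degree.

The great circle lies in the plane with unit normal n̂ = (p₁ × p₂)/|p₁ × p₂|.
Here n̂_z ≈ -0.351; the vertex latitude is φ_max = arccos|n̂_z| ≈ 69.4°.

≈ 69°S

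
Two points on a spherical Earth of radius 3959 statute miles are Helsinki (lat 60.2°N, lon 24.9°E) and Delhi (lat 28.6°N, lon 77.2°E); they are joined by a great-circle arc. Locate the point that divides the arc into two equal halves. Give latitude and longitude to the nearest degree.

≈ lat 47°N, lon 59°E

Write both endpoints as unit vectors p₁, p₂ with components (cos φ cos λ, cos φ sin λ, sin φ).
The central angle between the endpoints is δ = arccos(p₁·p₂) ≈ 0.820 rad (47.0°).
Interpolate at f = 1/2 with slerp weights a = sin((1−f)δ)/sin δ ≈ 0.545, b = sin(fδ)/sin δ ≈ 0.545.
p = a·p₁ + b·p₂ ≈ (0.352, 0.581, 0.734); φ = arcsin(p_z) ≈ 47.23°, λ = atan2(p_y, p_x) ≈ 58.80°.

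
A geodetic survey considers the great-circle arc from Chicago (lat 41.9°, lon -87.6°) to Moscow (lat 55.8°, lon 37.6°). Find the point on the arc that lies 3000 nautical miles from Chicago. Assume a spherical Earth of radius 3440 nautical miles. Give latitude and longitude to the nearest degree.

The haversine formula gives a central angle δ ≈ 1.254 rad (71.9°) between the endpoints. The total great-circle distance is δ·R ≈ 1.254 × 3440 ≈ 4315 nmi, so the target fraction is f = 3000/4315 ≈ 0.695.
Interpolate at f ≈ 0.695 with slerp weights a = sin((1−f)δ)/sin δ ≈ 0.393, b = sin(fδ)/sin δ ≈ 0.806.
p = a·p₁ + b·p₂ ≈ (0.371, -0.016, 0.928); φ = arcsin(p_z) ≈ 68.20°, λ = atan2(p_y, p_x) ≈ -2.40°.

≈ lat 68°, lon -2°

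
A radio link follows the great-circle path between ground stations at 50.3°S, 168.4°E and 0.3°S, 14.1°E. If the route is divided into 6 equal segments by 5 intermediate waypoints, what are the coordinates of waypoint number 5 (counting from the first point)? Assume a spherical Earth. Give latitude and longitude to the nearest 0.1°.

≈ 19.8°S, 21.4°E

Convert each endpoint to a unit vector on the sphere (x = cos φ cos λ, y = cos φ sin λ, z = sin φ).
The central angle between the endpoints is δ = arccos(p₁·p₂) ≈ 2.179 rad (124.9°).
Interpolate at f = 5/6 with slerp weights a = sin((1−f)δ)/sin δ ≈ 0.433, b = sin(fδ)/sin δ ≈ 1.182.
p = a·p₁ + b·p₂ ≈ (0.876, 0.344, -0.339); φ = arcsin(p_z) ≈ -19.83°, λ = atan2(p_y, p_x) ≈ 21.42°.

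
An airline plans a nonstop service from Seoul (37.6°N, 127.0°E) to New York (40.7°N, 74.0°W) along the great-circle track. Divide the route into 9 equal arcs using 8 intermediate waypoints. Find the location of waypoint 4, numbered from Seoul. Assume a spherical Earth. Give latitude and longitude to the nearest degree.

The haversine formula gives a central angle δ ≈ 1.734 rad (99.4°) between the endpoints.
Interpolate at f = 4/9 with slerp weights a = sin((1−f)δ)/sin δ ≈ 0.832, b = sin(fδ)/sin δ ≈ 0.706.
p = a·p₁ + b·p₂ ≈ (-0.249, 0.012, 0.968); φ = arcsin(p_z) ≈ 75.55°, λ = atan2(p_y, p_x) ≈ 177.24°.

≈ 76°N, 177°E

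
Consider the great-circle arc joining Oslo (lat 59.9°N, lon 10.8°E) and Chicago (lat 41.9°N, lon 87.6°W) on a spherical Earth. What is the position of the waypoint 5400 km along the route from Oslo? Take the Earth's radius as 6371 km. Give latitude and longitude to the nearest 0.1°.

From cos δ = sin φ₁ sin φ₂ + cos φ₁ cos φ₂ cos Δλ, the central angle is δ ≈ 1.020 rad (58.4°). The total great-circle distance is δ·R ≈ 1.020 × 6371 ≈ 6499 km, so the target fraction is f = 5400/6499 ≈ 0.831.
Interpolate at f ≈ 0.831 with slerp weights a = sin((1−f)δ)/sin δ ≈ 0.201, b = sin(fδ)/sin δ ≈ 0.880.
p = a·p₁ + b·p₂ ≈ (0.127, -0.635, 0.762); φ = arcsin(p_z) ≈ 49.62°, λ = atan2(p_y, p_x) ≈ -78.72°.

≈ lat 49.6°N, lon 78.7°W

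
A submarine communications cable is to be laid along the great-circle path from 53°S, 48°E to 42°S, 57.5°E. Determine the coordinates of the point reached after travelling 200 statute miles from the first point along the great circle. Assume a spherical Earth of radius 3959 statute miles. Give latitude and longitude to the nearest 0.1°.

Convert each endpoint to a unit vector on the sphere (x = cos φ cos λ, y = cos φ sin λ, z = sin φ).
The central angle between the endpoints is δ = arccos(p₁·p₂) ≈ 0.222 rad (12.7°). The total great-circle distance is δ·R ≈ 0.222 × 3959 ≈ 878 mi, so the target fraction is f = 200/878 ≈ 0.228.
Interpolate at f ≈ 0.228 with slerp weights a = sin((1−f)δ)/sin δ ≈ 0.775, b = sin(fδ)/sin δ ≈ 0.229.
p = a·p₁ + b·p₂ ≈ (0.404, 0.490, -0.772); φ = arcsin(p_z) ≈ -50.57°, λ = atan2(p_y, p_x) ≈ 50.54°.

≈ 50.6°S, 50.5°E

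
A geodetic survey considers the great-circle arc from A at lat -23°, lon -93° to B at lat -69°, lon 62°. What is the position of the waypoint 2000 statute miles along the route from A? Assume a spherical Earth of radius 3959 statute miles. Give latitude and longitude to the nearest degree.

From cos δ = sin φ₁ sin φ₂ + cos φ₁ cos φ₂ cos Δλ, the central angle is δ ≈ 1.505 rad (86.2°). The total great-circle distance is δ·R ≈ 1.505 × 3959 ≈ 5958 mi, so the target fraction is f = 2000/5958 ≈ 0.336.
Interpolate at f ≈ 0.336 with slerp weights a = sin((1−f)δ)/sin δ ≈ 0.843, b = sin(fδ)/sin δ ≈ 0.485.
p = a·p₁ + b·p₂ ≈ (0.041, -0.622, -0.782); φ = arcsin(p_z) ≈ -51.47°, λ = atan2(p_y, p_x) ≈ -86.23°.

≈ lat -51°, lon -86°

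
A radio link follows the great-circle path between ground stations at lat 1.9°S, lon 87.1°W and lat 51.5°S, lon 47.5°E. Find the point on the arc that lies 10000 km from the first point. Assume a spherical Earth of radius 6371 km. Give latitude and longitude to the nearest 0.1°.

≈ lat 60.9°S, lon 6.2°E

Write both endpoints as unit vectors p₁, p₂ with components (cos φ cos λ, cos φ sin λ, sin φ).
The central angle between the endpoints is δ = arccos(p₁·p₂) ≈ 1.994 rad (114.3°). The total great-circle distance is δ·R ≈ 1.994 × 6371 ≈ 12705 km, so the target fraction is f = 10000/12705 ≈ 0.787.
Interpolate at f ≈ 0.787 with slerp weights a = sin((1−f)δ)/sin δ ≈ 0.452, b = sin(fδ)/sin δ ≈ 1.097.
p = a·p₁ + b·p₂ ≈ (0.484, 0.052, -0.873); φ = arcsin(p_z) ≈ -60.86°, λ = atan2(p_y, p_x) ≈ 6.17°.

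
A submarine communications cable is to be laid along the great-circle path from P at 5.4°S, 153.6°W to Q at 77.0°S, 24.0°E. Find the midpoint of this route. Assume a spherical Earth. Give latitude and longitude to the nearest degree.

Write both endpoints as unit vectors p₁, p₂ with components (cos φ cos λ, cos φ sin λ, sin φ).
The central angle between the endpoints is δ = arccos(p₁·p₂) ≈ 1.703 rad (97.6°).
Interpolate at f = 1/2 with slerp weights a = sin((1−f)δ)/sin δ ≈ 0.759, b = sin(fδ)/sin δ ≈ 0.759.
p = a·p₁ + b·p₂ ≈ (-0.521, -0.267, -0.811); φ = arcsin(p_z) ≈ -54.19°, λ = atan2(p_y, p_x) ≈ -152.90°.

≈ 54°S, 153°W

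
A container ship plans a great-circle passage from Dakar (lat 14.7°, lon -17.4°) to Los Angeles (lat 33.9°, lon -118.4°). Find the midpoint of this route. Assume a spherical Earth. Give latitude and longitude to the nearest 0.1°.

≈ lat 35.3°, lon -62.6°

From cos δ = sin φ₁ sin φ₂ + cos φ₁ cos φ₂ cos Δλ, the central angle is δ ≈ 1.582 rad (90.7°).
Interpolate at f = 1/2 with slerp weights a = sin((1−f)δ)/sin δ ≈ 0.711, b = sin(fδ)/sin δ ≈ 0.711.
p = a·p₁ + b·p₂ ≈ (0.376, -0.725, 0.577); φ = arcsin(p_z) ≈ 35.25°, λ = atan2(p_y, p_x) ≈ -62.61°.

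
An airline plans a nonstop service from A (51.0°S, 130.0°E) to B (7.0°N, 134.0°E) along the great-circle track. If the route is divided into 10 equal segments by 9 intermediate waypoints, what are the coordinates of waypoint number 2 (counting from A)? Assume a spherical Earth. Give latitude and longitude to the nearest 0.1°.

Write both endpoints as unit vectors p₁, p₂ with components (cos φ cos λ, cos φ sin λ, sin φ).
The central angle between the endpoints is δ = arccos(p₁·p₂) ≈ 1.014 rad (58.1°).
Interpolate at f = 2/10 with slerp weights a = sin((1−f)δ)/sin δ ≈ 0.854, b = sin(fδ)/sin δ ≈ 0.237.
p = a·p₁ + b·p₂ ≈ (-0.509, 0.581, -0.635); φ = arcsin(p_z) ≈ -39.41°, λ = atan2(p_y, p_x) ≈ 131.22°.

≈ (39.4°S, 131.2°E)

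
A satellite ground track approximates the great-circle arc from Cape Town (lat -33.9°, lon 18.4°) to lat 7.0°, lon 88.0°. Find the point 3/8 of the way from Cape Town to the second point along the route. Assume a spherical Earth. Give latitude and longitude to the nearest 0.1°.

From cos δ = sin φ₁ sin φ₂ + cos φ₁ cos φ₂ cos Δλ, the central angle is δ ≈ 1.350 rad (77.3°).
Interpolate at f = 3/8 with slerp weights a = sin((1−f)δ)/sin δ ≈ 0.766, b = sin(fδ)/sin δ ≈ 0.497.
p = a·p₁ + b·p₂ ≈ (0.620, 0.694, -0.366); φ = arcsin(p_z) ≈ -21.50°, λ = atan2(p_y, p_x) ≈ 48.19°.

≈ lat -21.5°, lon 48.2°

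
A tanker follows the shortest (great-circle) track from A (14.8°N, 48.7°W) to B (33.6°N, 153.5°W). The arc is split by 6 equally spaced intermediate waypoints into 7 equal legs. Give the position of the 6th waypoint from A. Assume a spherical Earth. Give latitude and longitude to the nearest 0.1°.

≈ (37.3°N, 137.7°W)

Write both endpoints as unit vectors p₁, p₂ with components (cos φ cos λ, cos φ sin λ, sin φ).
The central angle between the endpoints is δ = arccos(p₁·p₂) ≈ 1.635 rad (93.7°).
Interpolate at f = 6/7 with slerp weights a = sin((1−f)δ)/sin δ ≈ 0.232, b = sin(fδ)/sin δ ≈ 0.988.
p = a·p₁ + b·p₂ ≈ (-0.588, -0.536, 0.606); φ = arcsin(p_z) ≈ 37.29°, λ = atan2(p_y, p_x) ≈ -137.68°.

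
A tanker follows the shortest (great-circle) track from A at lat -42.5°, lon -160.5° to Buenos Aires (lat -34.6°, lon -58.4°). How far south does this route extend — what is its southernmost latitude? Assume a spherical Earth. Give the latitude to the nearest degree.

≈ -52°

The great circle lies in the plane with unit normal n̂ = (p₁ × p₂)/|p₁ × p₂|.
Here n̂_z ≈ +0.614; the vertex latitude is φ_max = arccos|n̂_z| ≈ 52.1°.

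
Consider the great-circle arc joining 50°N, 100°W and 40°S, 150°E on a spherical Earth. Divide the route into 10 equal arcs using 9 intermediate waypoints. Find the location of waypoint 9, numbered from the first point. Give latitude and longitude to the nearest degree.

≈ 32°S, 162°E

Write both endpoints as unit vectors p₁, p₂ with components (cos φ cos λ, cos φ sin λ, sin φ).
The central angle between the endpoints is δ = arccos(p₁·p₂) ≈ 2.293 rad (131.4°).
Interpolate at f = 9/10 with slerp weights a = sin((1−f)δ)/sin δ ≈ 0.303, b = sin(fδ)/sin δ ≈ 1.174.
p = a·p₁ + b·p₂ ≈ (-0.813, 0.258, -0.523); φ = arcsin(p_z) ≈ -31.51°, λ = atan2(p_y, p_x) ≈ 162.39°.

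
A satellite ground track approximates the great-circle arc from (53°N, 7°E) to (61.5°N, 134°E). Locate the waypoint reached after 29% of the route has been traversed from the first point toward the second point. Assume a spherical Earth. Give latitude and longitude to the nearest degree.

Convert each endpoint to a unit vector on the sphere (x = cos φ cos λ, y = cos φ sin λ, z = sin φ).
The central angle between the endpoints is δ = arccos(p₁·p₂) ≈ 1.013 rad (58.1°).
Interpolate at f = 0.29 with slerp weights a = sin((1−f)δ)/sin δ ≈ 0.777, b = sin(fδ)/sin δ ≈ 0.341.
p = a·p₁ + b·p₂ ≈ (0.351, 0.174, 0.920); φ = arcsin(p_z) ≈ 66.95°, λ = atan2(p_y, p_x) ≈ 26.40°.

≈ (67°N, 26°E)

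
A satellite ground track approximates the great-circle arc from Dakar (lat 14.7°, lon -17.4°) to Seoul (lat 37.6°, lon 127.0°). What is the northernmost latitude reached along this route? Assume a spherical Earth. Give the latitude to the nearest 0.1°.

≈ 59.7°

The great circle lies in the plane with unit normal n̂ = (p₁ × p₂)/|p₁ × p₂|.
Here n̂_z ≈ +0.505; the vertex latitude is φ_max = arccos|n̂_z| ≈ 59.7°.
Check via Clairaut: cos φ_max = |cos φ₁| · sin C = cos(14.7°)·sin(31.5°) ≈ 0.505, again giving ≈ 59.7°.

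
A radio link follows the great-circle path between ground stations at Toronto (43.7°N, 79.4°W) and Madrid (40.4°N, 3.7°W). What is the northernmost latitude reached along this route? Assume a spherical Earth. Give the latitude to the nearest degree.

The great circle lies in the plane with unit normal n̂ = (p₁ × p₂)/|p₁ × p₂|.
Here n̂_z ≈ +0.657; the vertex latitude is φ_max = arccos|n̂_z| ≈ 48.9°.
Check via Clairaut: cos φ_max = |cos φ₁| · sin C = cos(43.7°)·sin(65.4°) ≈ 0.657, again giving ≈ 48.9°.

≈ 49°N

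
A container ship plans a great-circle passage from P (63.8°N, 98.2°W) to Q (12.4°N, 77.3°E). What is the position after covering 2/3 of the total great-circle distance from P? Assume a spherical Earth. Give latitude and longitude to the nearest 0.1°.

≈ (46.9°N, 75.6°E)

The haversine formula gives a central angle δ ≈ 1.810 rad (103.7°) between the endpoints.
Interpolate at f = 2/3 with slerp weights a = sin((1−f)δ)/sin δ ≈ 0.584, b = sin(fδ)/sin δ ≈ 0.962.
p = a·p₁ + b·p₂ ≈ (0.170, 0.661, 0.731); φ = arcsin(p_z) ≈ 46.94°, λ = atan2(p_y, p_x) ≈ 75.60°.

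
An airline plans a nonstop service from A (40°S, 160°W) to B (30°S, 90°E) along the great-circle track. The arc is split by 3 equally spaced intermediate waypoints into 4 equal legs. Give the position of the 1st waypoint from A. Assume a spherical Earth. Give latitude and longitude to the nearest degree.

≈ (49°S, 173°E)

Write both endpoints as unit vectors p₁, p₂ with components (cos φ cos λ, cos φ sin λ, sin φ).
The central angle between the endpoints is δ = arccos(p₁·p₂) ≈ 1.476 rad (84.6°).
Interpolate at f = 1/4 with slerp weights a = sin((1−f)δ)/sin δ ≈ 0.898, b = sin(fδ)/sin δ ≈ 0.362.
p = a·p₁ + b·p₂ ≈ (-0.647, 0.078, -0.759); φ = arcsin(p_z) ≈ -49.35°, λ = atan2(p_y, p_x) ≈ 173.09°.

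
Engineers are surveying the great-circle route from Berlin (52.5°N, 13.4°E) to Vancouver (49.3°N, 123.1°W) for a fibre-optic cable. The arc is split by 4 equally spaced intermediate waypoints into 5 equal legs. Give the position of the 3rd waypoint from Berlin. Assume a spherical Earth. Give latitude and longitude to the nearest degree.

The haversine formula gives a central angle δ ≈ 1.252 rad (71.7°) between the endpoints.
Interpolate at f = 3/5 with slerp weights a = sin((1−f)δ)/sin δ ≈ 0.506, b = sin(fδ)/sin δ ≈ 0.719.
p = a·p₁ + b·p₂ ≈ (0.043, -0.321, 0.946); φ = arcsin(p_z) ≈ 71.08°, λ = atan2(p_y, p_x) ≈ -82.30°.

≈ 71°N, 82°W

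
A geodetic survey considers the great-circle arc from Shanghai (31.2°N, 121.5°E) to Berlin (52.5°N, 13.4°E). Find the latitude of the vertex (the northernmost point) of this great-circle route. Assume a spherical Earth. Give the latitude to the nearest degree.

The great circle lies in the plane with unit normal n̂ = (p₁ × p₂)/|p₁ × p₂|.
Here n̂_z ≈ -0.511; the vertex latitude is φ_max = arccos|n̂_z| ≈ 59.3°.

≈ 59°N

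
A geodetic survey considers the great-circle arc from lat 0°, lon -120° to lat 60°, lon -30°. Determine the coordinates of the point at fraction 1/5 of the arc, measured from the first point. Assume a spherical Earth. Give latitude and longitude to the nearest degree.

≈ lat 16°, lon -111°

Convert each endpoint to a unit vector on the sphere (x = cos φ cos λ, y = cos φ sin λ, z = sin φ).
The central angle between the endpoints is δ = arccos(p₁·p₂) ≈ 1.571 rad (90.0°).
Interpolate at f = 1/5 with slerp weights a = sin((1−f)δ)/sin δ ≈ 0.951, b = sin(fδ)/sin δ ≈ 0.309.
p = a·p₁ + b·p₂ ≈ (-0.342, -0.901, 0.268); φ = arcsin(p_z) ≈ 15.52°, λ = atan2(p_y, p_x) ≈ -110.77°.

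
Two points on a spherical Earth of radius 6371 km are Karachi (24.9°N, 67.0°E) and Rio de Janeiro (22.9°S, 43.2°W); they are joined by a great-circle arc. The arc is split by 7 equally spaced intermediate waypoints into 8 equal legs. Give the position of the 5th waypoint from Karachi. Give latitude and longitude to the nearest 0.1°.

≈ 5.2°S, 1.6°W

The haversine formula gives a central angle δ ≈ 2.040 rad (116.9°) between the endpoints.
Interpolate at f = 5/8 with slerp weights a = sin((1−f)δ)/sin δ ≈ 0.777, b = sin(fδ)/sin δ ≈ 1.073.
p = a·p₁ + b·p₂ ≈ (0.996, -0.028, -0.090); φ = arcsin(p_z) ≈ -5.19°, λ = atan2(p_y, p_x) ≈ -1.61°.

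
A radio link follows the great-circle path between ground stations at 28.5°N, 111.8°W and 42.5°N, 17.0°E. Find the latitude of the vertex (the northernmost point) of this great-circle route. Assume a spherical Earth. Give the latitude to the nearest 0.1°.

The great circle lies in the plane with unit normal n̂ = (p₁ × p₂)/|p₁ × p₂|.
Here n̂_z ≈ +0.507; the vertex latitude is φ_max = arccos|n̂_z| ≈ 59.6°.
Check via Clairaut: cos φ_max = |cos φ₁| · sin C = cos(28.5°)·sin(35.2°) ≈ 0.507, again giving ≈ 59.6°.

≈ 59.6°N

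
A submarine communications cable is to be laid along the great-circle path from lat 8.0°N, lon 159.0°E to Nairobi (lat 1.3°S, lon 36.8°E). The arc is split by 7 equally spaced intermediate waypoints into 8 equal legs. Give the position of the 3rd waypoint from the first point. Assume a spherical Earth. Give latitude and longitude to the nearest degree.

Convert each endpoint to a unit vector on the sphere (x = cos φ cos λ, y = cos φ sin λ, z = sin φ).
The central angle between the endpoints is δ = arccos(p₁·p₂) ≈ 2.130 rad (122.1°).
Interpolate at f = 3/8 with slerp weights a = sin((1−f)δ)/sin δ ≈ 1.146, b = sin(fδ)/sin δ ≈ 0.845.
p = a·p₁ + b·p₂ ≈ (-0.383, 0.913, 0.140); φ = arcsin(p_z) ≈ 8.07°, λ = atan2(p_y, p_x) ≈ 112.75°.

≈ lat 8°N, lon 113°E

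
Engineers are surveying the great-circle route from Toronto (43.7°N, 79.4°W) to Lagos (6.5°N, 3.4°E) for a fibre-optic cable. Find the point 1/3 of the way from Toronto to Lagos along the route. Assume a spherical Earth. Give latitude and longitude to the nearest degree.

Convert each endpoint to a unit vector on the sphere (x = cos φ cos λ, y = cos φ sin λ, z = sin φ).
The central angle between the endpoints is δ = arccos(p₁·p₂) ≈ 1.402 rad (80.3°).
Interpolate at f = 1/3 with slerp weights a = sin((1−f)δ)/sin δ ≈ 0.816, b = sin(fδ)/sin δ ≈ 0.457.
p = a·p₁ + b·p₂ ≈ (0.562, -0.553, 0.615); φ = arcsin(p_z) ≈ 37.98°, λ = atan2(p_y, p_x) ≈ -44.55°.

≈ 38°N, 45°W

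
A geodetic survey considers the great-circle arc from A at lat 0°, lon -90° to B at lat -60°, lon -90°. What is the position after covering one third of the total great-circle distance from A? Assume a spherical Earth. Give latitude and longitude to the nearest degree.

≈ lat -20°, lon -90°

Convert each endpoint to a unit vector on the sphere (x = cos φ cos λ, y = cos φ sin λ, z = sin φ).
The central angle between the endpoints is δ = arccos(p₁·p₂) ≈ 1.047 rad (60.0°).
Interpolate at f = 1/3 with slerp weights a = sin((1−f)δ)/sin δ ≈ 0.742, b = sin(fδ)/sin δ ≈ 0.395.
p = a·p₁ + b·p₂ ≈ (0.000, -0.940, -0.342); φ = arcsin(p_z) ≈ -20.00°, λ = atan2(p_y, p_x) ≈ -90.00°.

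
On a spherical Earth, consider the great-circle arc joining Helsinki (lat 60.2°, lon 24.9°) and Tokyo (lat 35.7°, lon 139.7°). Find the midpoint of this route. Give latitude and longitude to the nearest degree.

Write both endpoints as unit vectors p₁, p₂ with components (cos φ cos λ, cos φ sin λ, sin φ).
The central angle between the endpoints is δ = arccos(p₁·p₂) ≈ 1.227 rad (70.3°).
Interpolate at f = 1/2 with slerp weights a = sin((1−f)δ)/sin δ ≈ 0.612, b = sin(fδ)/sin δ ≈ 0.612.
p = a·p₁ + b·p₂ ≈ (-0.103, 0.449, 0.887); φ = arcsin(p_z) ≈ 62.56°, λ = atan2(p_y, p_x) ≈ 102.93°.

≈ lat 63°, lon 103°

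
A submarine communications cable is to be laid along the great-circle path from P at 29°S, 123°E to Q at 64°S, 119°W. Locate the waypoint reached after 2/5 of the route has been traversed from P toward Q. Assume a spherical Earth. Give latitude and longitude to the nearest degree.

Convert each endpoint to a unit vector on the sphere (x = cos φ cos λ, y = cos φ sin λ, z = sin φ).
The central angle between the endpoints is δ = arccos(p₁·p₂) ≈ 1.312 rad (75.2°).
Interpolate at f = 2/5 with slerp weights a = sin((1−f)δ)/sin δ ≈ 0.733, b = sin(fδ)/sin δ ≈ 0.518.
p = a·p₁ + b·p₂ ≈ (-0.459, 0.339, -0.821); φ = arcsin(p_z) ≈ -55.20°, λ = atan2(p_y, p_x) ≈ 143.58°.

≈ 55°S, 144°E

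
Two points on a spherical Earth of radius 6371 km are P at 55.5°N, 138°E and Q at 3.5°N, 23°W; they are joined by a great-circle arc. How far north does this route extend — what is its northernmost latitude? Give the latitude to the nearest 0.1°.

The great circle lies in the plane with unit normal n̂ = (p₁ × p₂)/|p₁ × p₂|.
Here n̂_z ≈ -0.210; the vertex latitude is φ_max = arccos|n̂_z| ≈ 77.9°.

≈ 77.9°N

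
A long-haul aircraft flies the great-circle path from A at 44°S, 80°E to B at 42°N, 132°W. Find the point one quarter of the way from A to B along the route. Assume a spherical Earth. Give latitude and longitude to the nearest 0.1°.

≈ 29.3°S, 126.0°E

Convert each endpoint to a unit vector on the sphere (x = cos φ cos λ, y = cos φ sin λ, z = sin φ).
The central angle between the endpoints is δ = arccos(p₁·p₂) ≈ 2.734 rad (156.7°).
Interpolate at f = 1/4 with slerp weights a = sin((1−f)δ)/sin δ ≈ 2.239, b = sin(fδ)/sin δ ≈ 1.594.
p = a·p₁ + b·p₂ ≈ (-0.513, 0.706, -0.489); φ = arcsin(p_z) ≈ -29.25°, λ = atan2(p_y, p_x) ≈ 126.01°.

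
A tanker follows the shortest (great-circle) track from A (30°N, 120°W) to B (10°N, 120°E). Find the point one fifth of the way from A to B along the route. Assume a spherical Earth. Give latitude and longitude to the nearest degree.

Convert each endpoint to a unit vector on the sphere (x = cos φ cos λ, y = cos φ sin λ, z = sin φ).
The central angle between the endpoints is δ = arccos(p₁·p₂) ≈ 1.917 rad (109.9°).
Interpolate at f = 1/5 with slerp weights a = sin((1−f)δ)/sin δ ≈ 1.062, b = sin(fδ)/sin δ ≈ 0.398.
p = a·p₁ + b·p₂ ≈ (-0.656, -0.458, 0.600); φ = arcsin(p_z) ≈ 36.89°, λ = atan2(p_y, p_x) ≈ -145.10°.

≈ (37°N, 145°W)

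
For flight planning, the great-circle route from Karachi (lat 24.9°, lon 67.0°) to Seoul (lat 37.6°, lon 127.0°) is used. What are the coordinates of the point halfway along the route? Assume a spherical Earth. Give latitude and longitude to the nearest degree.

≈ lat 35°, lon 95°

Write both endpoints as unit vectors p₁, p₂ with components (cos φ cos λ, cos φ sin λ, sin φ).
The central angle between the endpoints is δ = arccos(p₁·p₂) ≈ 0.907 rad (52.0°).
Interpolate at f = 1/2 with slerp weights a = sin((1−f)δ)/sin δ ≈ 0.556, b = sin(fδ)/sin δ ≈ 0.556.
p = a·p₁ + b·p₂ ≈ (-0.068, 0.816, 0.574); φ = arcsin(p_z) ≈ 35.00°, λ = atan2(p_y, p_x) ≈ 94.77°.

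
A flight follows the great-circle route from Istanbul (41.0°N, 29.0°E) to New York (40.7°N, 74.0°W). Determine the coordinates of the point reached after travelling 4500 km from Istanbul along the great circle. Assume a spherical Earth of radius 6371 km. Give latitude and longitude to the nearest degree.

≈ 54°N, 30°W

Write both endpoints as unit vectors p₁, p₂ with components (cos φ cos λ, cos φ sin λ, sin φ).
The central angle between the endpoints is δ = arccos(p₁·p₂) ≈ 1.267 rad (72.6°). The total great-circle distance is δ·R ≈ 1.267 × 6371 ≈ 8072 km, so the target fraction is f = 4500/8072 ≈ 0.557.
Interpolate at f ≈ 0.557 with slerp weights a = sin((1−f)δ)/sin δ ≈ 0.557, b = sin(fδ)/sin δ ≈ 0.680.
p = a·p₁ + b·p₂ ≈ (0.510, -0.292, 0.809); φ = arcsin(p_z) ≈ 54.02°, λ = atan2(p_y, p_x) ≈ -29.77°.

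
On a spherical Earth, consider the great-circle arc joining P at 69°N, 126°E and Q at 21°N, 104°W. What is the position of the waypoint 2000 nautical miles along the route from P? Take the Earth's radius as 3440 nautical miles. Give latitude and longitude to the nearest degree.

Write both endpoints as unit vectors p₁, p₂ with components (cos φ cos λ, cos φ sin λ, sin φ).
The central angle between the endpoints is δ = arccos(p₁·p₂) ≈ 1.451 rad (83.1°). The total great-circle distance is δ·R ≈ 1.451 × 3440 ≈ 4991 nmi, so the target fraction is f = 2000/4991 ≈ 0.401.
Interpolate at f ≈ 0.401 with slerp weights a = sin((1−f)δ)/sin δ ≈ 0.770, b = sin(fδ)/sin δ ≈ 0.553.
p = a·p₁ + b·p₂ ≈ (-0.287, -0.278, 0.917); φ = arcsin(p_z) ≈ 66.45°, λ = atan2(p_y, p_x) ≈ -135.92°.

≈ 66°N, 136°W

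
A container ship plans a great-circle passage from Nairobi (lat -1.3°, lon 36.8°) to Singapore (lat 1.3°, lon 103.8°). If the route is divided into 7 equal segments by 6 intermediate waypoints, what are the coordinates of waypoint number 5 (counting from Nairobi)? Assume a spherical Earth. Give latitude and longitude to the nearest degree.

≈ lat 1°, lon 85°

Convert each endpoint to a unit vector on the sphere (x = cos φ cos λ, y = cos φ sin λ, z = sin φ).
The central angle between the endpoints is δ = arccos(p₁·p₂) ≈ 1.170 rad (67.0°).
Interpolate at f = 5/7 with slerp weights a = sin((1−f)δ)/sin δ ≈ 0.356, b = sin(fδ)/sin δ ≈ 0.806.
p = a·p₁ + b·p₂ ≈ (0.093, 0.996, 0.010); φ = arcsin(p_z) ≈ 0.58°, λ = atan2(p_y, p_x) ≈ 84.66°.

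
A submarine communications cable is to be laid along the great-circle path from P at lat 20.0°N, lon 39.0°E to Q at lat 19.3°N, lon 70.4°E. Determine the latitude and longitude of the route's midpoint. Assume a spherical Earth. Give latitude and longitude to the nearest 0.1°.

≈ lat 20.4°N, lon 54.7°E

Write both endpoints as unit vectors p₁, p₂ with components (cos φ cos λ, cos φ sin λ, sin φ).
The central angle between the endpoints is δ = arccos(p₁·p₂) ≈ 0.516 rad (29.5°).
Interpolate at f = 1/2 with slerp weights a = sin((1−f)δ)/sin δ ≈ 0.517, b = sin(fδ)/sin δ ≈ 0.517.
p = a·p₁ + b·p₂ ≈ (0.541, 0.766, 0.348); φ = arcsin(p_z) ≈ 20.35°, λ = atan2(p_y, p_x) ≈ 54.74°.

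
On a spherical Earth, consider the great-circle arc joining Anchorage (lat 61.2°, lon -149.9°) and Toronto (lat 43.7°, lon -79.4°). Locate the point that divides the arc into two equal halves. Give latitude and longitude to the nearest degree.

Convert each endpoint to a unit vector on the sphere (x = cos φ cos λ, y = cos φ sin λ, z = sin φ).
The central angle between the endpoints is δ = arccos(p₁·p₂) ≈ 0.765 rad (43.8°).
Interpolate at f = 1/2 with slerp weights a = sin((1−f)δ)/sin δ ≈ 0.539, b = sin(fδ)/sin δ ≈ 0.539.
p = a·p₁ + b·p₂ ≈ (-0.153, -0.513, 0.845); φ = arcsin(p_z) ≈ 57.62°, λ = atan2(p_y, p_x) ≈ -106.60°.

≈ lat 58°, lon -107°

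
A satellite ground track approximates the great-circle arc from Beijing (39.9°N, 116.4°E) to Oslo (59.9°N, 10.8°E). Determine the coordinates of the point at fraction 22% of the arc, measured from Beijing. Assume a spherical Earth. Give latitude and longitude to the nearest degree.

The haversine formula gives a central angle δ ≈ 1.102 rad (63.2°) between the endpoints.
Interpolate at f = 0.22 with slerp weights a = sin((1−f)δ)/sin δ ≈ 0.849, b = sin(fδ)/sin δ ≈ 0.269.
p = a·p₁ + b·p₂ ≈ (-0.157, 0.609, 0.778); φ = arcsin(p_z) ≈ 51.04°, λ = atan2(p_y, p_x) ≈ 104.47°.

≈ 51°N, 104°E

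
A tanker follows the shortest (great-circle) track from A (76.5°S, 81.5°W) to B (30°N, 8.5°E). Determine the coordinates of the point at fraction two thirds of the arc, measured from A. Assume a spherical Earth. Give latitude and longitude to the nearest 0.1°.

≈ (8.5°S, 1.4°W)

The haversine formula gives a central angle δ ≈ 2.079 rad (119.1°) between the endpoints.
Interpolate at f = 2/3 with slerp weights a = sin((1−f)δ)/sin δ ≈ 0.731, b = sin(fδ)/sin δ ≈ 1.125.
p = a·p₁ + b·p₂ ≈ (0.989, -0.025, -0.148); φ = arcsin(p_z) ≈ -8.53°, λ = atan2(p_y, p_x) ≈ -1.44°.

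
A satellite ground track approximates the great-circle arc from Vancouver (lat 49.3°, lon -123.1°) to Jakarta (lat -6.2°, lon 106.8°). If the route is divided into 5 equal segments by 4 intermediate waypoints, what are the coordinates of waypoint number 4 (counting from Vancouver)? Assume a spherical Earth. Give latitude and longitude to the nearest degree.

≈ lat 13°, lon 121°

From cos δ = sin φ₁ sin φ₂ + cos φ₁ cos φ₂ cos Δλ, the central angle is δ ≈ 2.094 rad (120.0°).
Interpolate at f = 4/5 with slerp weights a = sin((1−f)δ)/sin δ ≈ 0.469, b = sin(fδ)/sin δ ≈ 1.148.
p = a·p₁ + b·p₂ ≈ (-0.497, 0.836, 0.232); φ = arcsin(p_z) ≈ 13.41°, λ = atan2(p_y, p_x) ≈ 120.73°.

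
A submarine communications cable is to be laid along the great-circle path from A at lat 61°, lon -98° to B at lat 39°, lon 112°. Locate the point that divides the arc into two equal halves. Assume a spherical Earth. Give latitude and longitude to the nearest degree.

≈ lat 74°, lon 146°

Convert each endpoint to a unit vector on the sphere (x = cos φ cos λ, y = cos φ sin λ, z = sin φ).
The central angle between the endpoints is δ = arccos(p₁·p₂) ≈ 1.345 rad (77.0°).
Interpolate at f = 1/2 with slerp weights a = sin((1−f)δ)/sin δ ≈ 0.639, b = sin(fδ)/sin δ ≈ 0.639.
p = a·p₁ + b·p₂ ≈ (-0.229, 0.154, 0.961); φ = arcsin(p_z) ≈ 73.98°, λ = atan2(p_y, p_x) ≈ 146.16°.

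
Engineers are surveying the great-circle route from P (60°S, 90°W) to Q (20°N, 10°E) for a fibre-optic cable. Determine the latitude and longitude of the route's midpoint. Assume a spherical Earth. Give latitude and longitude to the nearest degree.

Convert each endpoint to a unit vector on the sphere (x = cos φ cos λ, y = cos φ sin λ, z = sin φ).
The central angle between the endpoints is δ = arccos(p₁·p₂) ≈ 1.958 rad (112.2°).
Interpolate at f = 1/2 with slerp weights a = sin((1−f)δ)/sin δ ≈ 0.896, b = sin(fδ)/sin δ ≈ 0.896.
p = a·p₁ + b·p₂ ≈ (0.830, -0.302, -0.470); φ = arcsin(p_z) ≈ -28.02°, λ = atan2(p_y, p_x) ≈ -20.00°.

≈ (28°S, 20°W)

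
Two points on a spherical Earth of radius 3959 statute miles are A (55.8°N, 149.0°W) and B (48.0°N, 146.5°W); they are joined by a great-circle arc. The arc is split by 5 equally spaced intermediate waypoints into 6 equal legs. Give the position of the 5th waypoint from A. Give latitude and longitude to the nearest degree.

≈ (49°N, 147°W)

Convert each endpoint to a unit vector on the sphere (x = cos φ cos λ, y = cos φ sin λ, z = sin φ).
The central angle between the endpoints is δ = arccos(p₁·p₂) ≈ 0.139 rad (7.9°).
Interpolate at f = 5/6 with slerp weights a = sin((1−f)δ)/sin δ ≈ 0.167, b = sin(fδ)/sin δ ≈ 0.834.
p = a·p₁ + b·p₂ ≈ (-0.546, -0.356, 0.758); φ = arcsin(p_z) ≈ 49.30°, λ = atan2(p_y, p_x) ≈ -146.86°.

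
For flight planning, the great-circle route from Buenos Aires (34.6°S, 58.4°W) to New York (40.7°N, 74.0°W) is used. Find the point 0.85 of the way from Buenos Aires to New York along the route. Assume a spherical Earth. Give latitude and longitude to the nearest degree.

≈ 29°N, 71°W

Write both endpoints as unit vectors p₁, p₂ with components (cos φ cos λ, cos φ sin λ, sin φ).
The central angle between the endpoints is δ = arccos(p₁·p₂) ≈ 1.338 rad (76.7°).
Interpolate at f = 0.85 with slerp weights a = sin((1−f)δ)/sin δ ≈ 0.205, b = sin(fδ)/sin δ ≈ 0.933.
p = a·p₁ + b·p₂ ≈ (0.283, -0.823, 0.492); φ = arcsin(p_z) ≈ 29.46°, λ = atan2(p_y, p_x) ≈ -71.01°.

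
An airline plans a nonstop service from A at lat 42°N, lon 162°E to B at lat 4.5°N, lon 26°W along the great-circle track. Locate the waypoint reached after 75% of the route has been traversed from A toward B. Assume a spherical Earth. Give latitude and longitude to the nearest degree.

≈ lat 37°N, lon 32°W

Write both endpoints as unit vectors p₁, p₂ with components (cos φ cos λ, cos φ sin λ, sin φ).
The central angle between the endpoints is δ = arccos(p₁·p₂) ≈ 2.320 rad (132.9°).
Interpolate at f = 0.75 with slerp weights a = sin((1−f)δ)/sin δ ≈ 0.749, b = sin(fδ)/sin δ ≈ 1.346.
p = a·p₁ + b·p₂ ≈ (0.677, -0.416, 0.607); φ = arcsin(p_z) ≈ 37.34°, λ = atan2(p_y, p_x) ≈ -31.59°.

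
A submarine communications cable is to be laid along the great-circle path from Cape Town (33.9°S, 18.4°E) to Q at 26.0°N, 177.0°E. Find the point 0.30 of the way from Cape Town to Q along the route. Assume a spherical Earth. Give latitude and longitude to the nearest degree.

≈ 34°S, 77°E

Convert each endpoint to a unit vector on the sphere (x = cos φ cos λ, y = cos φ sin λ, z = sin φ).
The central angle between the endpoints is δ = arccos(p₁·p₂) ≈ 2.791 rad (159.9°).
Interpolate at f = 0.30 with slerp weights a = sin((1−f)δ)/sin δ ≈ 2.699, b = sin(fδ)/sin δ ≈ 2.161.
p = a·p₁ + b·p₂ ≈ (0.186, 0.809, -0.558); φ = arcsin(p_z) ≈ -33.92°, λ = atan2(p_y, p_x) ≈ 77.05°.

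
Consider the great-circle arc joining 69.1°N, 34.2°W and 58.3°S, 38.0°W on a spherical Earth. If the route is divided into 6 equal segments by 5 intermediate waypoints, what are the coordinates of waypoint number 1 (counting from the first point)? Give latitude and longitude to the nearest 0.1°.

Convert each endpoint to a unit vector on the sphere (x = cos φ cos λ, y = cos φ sin λ, z = sin φ).
The central angle between the endpoints is δ = arccos(p₁·p₂) ≈ 2.224 rad (127.4°).
Interpolate at f = 1/6 with slerp weights a = sin((1−f)δ)/sin δ ≈ 1.209, b = sin(fδ)/sin δ ≈ 0.456.
p = a·p₁ + b·p₂ ≈ (0.546, -0.390, 0.742); φ = arcsin(p_z) ≈ 47.87°, λ = atan2(p_y, p_x) ≈ -35.56°.

≈ 47.9°N, 35.6°W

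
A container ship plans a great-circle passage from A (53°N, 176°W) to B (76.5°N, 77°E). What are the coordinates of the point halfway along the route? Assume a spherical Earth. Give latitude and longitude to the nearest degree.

Convert each endpoint to a unit vector on the sphere (x = cos φ cos λ, y = cos φ sin λ, z = sin φ).
The central angle between the endpoints is δ = arccos(p₁·p₂) ≈ 0.744 rad (42.7°).
Interpolate at f = 1/2 with slerp weights a = sin((1−f)δ)/sin δ ≈ 0.537, b = sin(fδ)/sin δ ≈ 0.537.
p = a·p₁ + b·p₂ ≈ (-0.294, 0.100, 0.951); φ = arcsin(p_z) ≈ 71.91°, λ = atan2(p_y, p_x) ≈ 161.30°.

≈ (72°N, 161°E)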